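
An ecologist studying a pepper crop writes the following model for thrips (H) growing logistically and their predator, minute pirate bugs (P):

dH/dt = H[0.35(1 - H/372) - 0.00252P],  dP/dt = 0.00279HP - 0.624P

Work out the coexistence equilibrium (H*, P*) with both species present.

H* ≈ 224, P* ≈ 55.4

From dP/dt = 0 with P > 0: 0.00279H* = 0.624, so H* = 224.
Substitute into dH/dt = 0: 0.35(1 - 224/372) = 0.00252P*.
The bracket is 0.399, giving P* = 0.14/0.00252 = 55.4.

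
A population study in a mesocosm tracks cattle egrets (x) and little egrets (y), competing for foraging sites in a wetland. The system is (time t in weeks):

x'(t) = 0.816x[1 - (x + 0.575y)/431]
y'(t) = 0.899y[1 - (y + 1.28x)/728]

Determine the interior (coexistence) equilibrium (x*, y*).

x* ≈ 47, y* ≈ 668

Setting both brackets to zero gives the nullclines x + 0.575y = 431 and 1.28x + y = 728.
Substituting y = 728 - 1.28x into the first: x(1 - 0.575·1.28) = 431 - 0.575·728.
So x* = 12.4/0.264 = 47, and then y* = 728 - 1.28·47 = 668.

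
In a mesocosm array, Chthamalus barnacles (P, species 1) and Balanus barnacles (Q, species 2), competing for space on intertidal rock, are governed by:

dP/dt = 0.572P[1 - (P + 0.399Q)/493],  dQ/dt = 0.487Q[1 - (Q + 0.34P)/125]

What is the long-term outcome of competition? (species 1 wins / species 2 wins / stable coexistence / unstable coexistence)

species 1 excludes species 2

Compare the nullcline intercepts: K1/α12 = 493/0.399 = 1240 > K2 = 125; K2/α21 = 125/0.34 = 368 < K1 = 493.
Since the inequalities point opposite ways, species 1 can invade but species 2 cannot.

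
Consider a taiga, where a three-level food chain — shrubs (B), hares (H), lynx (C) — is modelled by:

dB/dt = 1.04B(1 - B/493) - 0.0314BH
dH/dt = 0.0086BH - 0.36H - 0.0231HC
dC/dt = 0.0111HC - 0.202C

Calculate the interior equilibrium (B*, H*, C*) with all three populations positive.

From dC/dt = 0: 0.0111H* = 0.202, so H* = 18.2.
From dB/dt = 0: 1.04(1 - B*/493) = 0.0314·18.2, giving B* = 493·(1 - 0.549) = 222.
From dH/dt = 0: 0.0086·222 - 0.36 = 0.0231C*, so C* = 1.55/0.0231 = 67.1.

B* ≈ 222, H* ≈ 18.2, C* ≈ 67.1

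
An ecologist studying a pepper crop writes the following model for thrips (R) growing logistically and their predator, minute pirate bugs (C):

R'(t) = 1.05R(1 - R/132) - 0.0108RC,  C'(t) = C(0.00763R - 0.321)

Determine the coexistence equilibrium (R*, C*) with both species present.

R* ≈ 42.1, C* ≈ 66.2

From dC/dt = 0 with C > 0: 0.00763R* = 0.321, so R* = 42.1.
Substitute into dR/dt = 0: 1.05(1 - 42.1/132) = 0.0108C*.
The bracket is 0.681, giving C* = 0.715/0.0108 = 66.2.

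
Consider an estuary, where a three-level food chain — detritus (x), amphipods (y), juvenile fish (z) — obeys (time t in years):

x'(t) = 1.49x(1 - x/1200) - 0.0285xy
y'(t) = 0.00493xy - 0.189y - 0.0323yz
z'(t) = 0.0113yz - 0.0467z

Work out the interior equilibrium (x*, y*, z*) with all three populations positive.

From dz/dt = 0: 0.0113y* = 0.0467, so y* = 4.13.
From dx/dt = 0: 1.49(1 - x*/1200) = 0.0285·4.13, giving x* = 1200·(1 - 0.079) = 1110.
From dy/dt = 0: 0.00493·1110 - 0.189 = 0.0323z*, so z* = 5.26/0.0323 = 163.

x* ≈ 1110, y* ≈ 4.13, z* ≈ 163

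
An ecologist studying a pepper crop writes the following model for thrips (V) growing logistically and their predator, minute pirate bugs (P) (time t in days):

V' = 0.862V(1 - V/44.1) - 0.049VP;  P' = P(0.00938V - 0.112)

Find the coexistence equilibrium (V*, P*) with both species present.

From dP/dt = 0 with P > 0: 0.00938V* = 0.112, so V* = 11.9.
Substitute into dV/dt = 0: 0.862(1 - 11.9/44.1) = 0.049P*.
The bracket is 0.729, giving P* = 0.629/0.049 = 12.8.

V* ≈ 11.9, P* ≈ 12.8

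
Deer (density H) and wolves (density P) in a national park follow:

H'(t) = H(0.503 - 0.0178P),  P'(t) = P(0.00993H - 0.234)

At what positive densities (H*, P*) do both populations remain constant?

Set dP/dt = 0 with P > 0: 0.00993H - 0.234 = 0, so H* = 0.234/0.00993 = 23.6.
Set dH/dt = 0 with H > 0: 0.503 - 0.0178P = 0, so P* = 0.503/0.0178 = 28.3.

H* ≈ 23.6, P* ≈ 28.3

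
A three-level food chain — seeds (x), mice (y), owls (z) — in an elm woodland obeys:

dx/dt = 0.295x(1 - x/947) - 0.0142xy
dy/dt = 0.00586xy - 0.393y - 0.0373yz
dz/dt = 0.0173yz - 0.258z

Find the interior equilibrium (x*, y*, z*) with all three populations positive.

From dz/dt = 0: 0.0173y* = 0.258, so y* = 14.9.
From dx/dt = 0: 0.295(1 - x*/947) = 0.0142·14.9, giving x* = 947·(1 - 0.718) = 267.
From dy/dt = 0: 0.00586·267 - 0.393 = 0.0373z*, so z* = 1.17/0.0373 = 31.4.

x* ≈ 267, y* ≈ 14.9, z* ≈ 31.4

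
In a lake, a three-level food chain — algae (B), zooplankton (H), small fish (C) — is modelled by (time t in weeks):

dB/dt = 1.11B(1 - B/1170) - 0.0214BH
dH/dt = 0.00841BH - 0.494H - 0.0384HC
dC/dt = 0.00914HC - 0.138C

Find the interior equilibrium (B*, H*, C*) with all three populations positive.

From dC/dt = 0: 0.00914H* = 0.138, so H* = 15.1.
From dB/dt = 0: 1.11(1 - B*/1170) = 0.0214·15.1, giving B* = 1170·(1 - 0.291) = 829.
From dH/dt = 0: 0.00841·829 - 0.494 = 0.0384C*, so C* = 6.48/0.0384 = 169.

B* ≈ 829, H* ≈ 15.1, C* ≈ 169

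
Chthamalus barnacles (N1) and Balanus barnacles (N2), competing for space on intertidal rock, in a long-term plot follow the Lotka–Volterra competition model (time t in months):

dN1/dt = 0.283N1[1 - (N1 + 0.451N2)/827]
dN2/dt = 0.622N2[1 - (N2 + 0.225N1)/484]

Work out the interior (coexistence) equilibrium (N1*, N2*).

N1* ≈ 677, N2* ≈ 332

Setting both brackets to zero gives the nullclines N1 + 0.451N2 = 827 and 0.225N1 + N2 = 484.
Substituting N2 = 484 - 0.225N1 into the first: N1(1 - 0.451·0.225) = 827 - 0.451·484.
So N1* = 609/0.899 = 677, and then N2* = 484 - 0.225·677 = 332.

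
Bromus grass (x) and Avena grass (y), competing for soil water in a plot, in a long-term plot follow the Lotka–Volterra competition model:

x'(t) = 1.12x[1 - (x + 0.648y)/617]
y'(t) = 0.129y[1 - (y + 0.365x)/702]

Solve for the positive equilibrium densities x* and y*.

Setting both brackets to zero gives the nullclines x + 0.648y = 617 and 0.365x + y = 702.
Substituting y = 702 - 0.365x into the first: x(1 - 0.648·0.365) = 617 - 0.648·702.
So x* = 162/0.763 = 212, and then y* = 702 - 0.365·212 = 625.

x* ≈ 212, y* ≈ 625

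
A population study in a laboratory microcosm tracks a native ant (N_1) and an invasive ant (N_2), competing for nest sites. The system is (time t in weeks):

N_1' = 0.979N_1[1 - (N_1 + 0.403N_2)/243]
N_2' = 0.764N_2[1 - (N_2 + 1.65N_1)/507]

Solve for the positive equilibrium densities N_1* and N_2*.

Setting both brackets to zero gives the nullclines N_1 + 0.403N_2 = 243 and 1.65N_1 + N_2 = 507.
Substituting N_2 = 507 - 1.65N_1 into the first: N_1(1 - 0.403·1.65) = 243 - 0.403·507.
So N_1* = 38.7/0.335 = 115, and then N_2* = 507 - 1.65·115 = 317.

N_1* ≈ 115, N_2* ≈ 317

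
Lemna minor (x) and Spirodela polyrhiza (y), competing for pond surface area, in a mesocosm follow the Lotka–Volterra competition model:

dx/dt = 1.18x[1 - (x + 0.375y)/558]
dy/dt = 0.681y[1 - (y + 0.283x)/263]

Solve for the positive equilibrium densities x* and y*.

Setting both brackets to zero gives the nullclines x + 0.375y = 558 and 0.283x + y = 263.
Substituting y = 263 - 0.283x into the first: x(1 - 0.375·0.283) = 558 - 0.375·263.
So x* = 459/0.894 = 514, and then y* = 263 - 0.283·514 = 118.

x* ≈ 514, y* ≈ 118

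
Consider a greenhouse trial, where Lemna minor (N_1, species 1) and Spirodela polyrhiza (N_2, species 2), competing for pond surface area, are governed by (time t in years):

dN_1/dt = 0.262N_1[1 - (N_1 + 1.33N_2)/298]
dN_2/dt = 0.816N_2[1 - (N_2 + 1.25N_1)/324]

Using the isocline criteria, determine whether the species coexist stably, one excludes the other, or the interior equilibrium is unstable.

Compare the nullcline intercepts: K1/α12 = 298/1.33 = 224 < K2 = 324; K2/α21 = 324/1.25 = 259 < K1 = 298.
Since both are reversed, neither can invade when rare; the interior point is a saddle.

unstable coexistence (outcome depends on initial conditions)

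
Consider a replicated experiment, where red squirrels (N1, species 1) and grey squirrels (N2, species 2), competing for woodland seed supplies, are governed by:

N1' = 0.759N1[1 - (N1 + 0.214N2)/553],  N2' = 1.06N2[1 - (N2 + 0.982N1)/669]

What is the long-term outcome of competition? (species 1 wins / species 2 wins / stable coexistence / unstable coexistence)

Compare the nullcline intercepts: K1/α12 = 553/0.214 = 2580 > K2 = 669; K2/α21 = 669/0.982 = 681 > K1 = 553.
Since both inequalities hold, each species can invade when rare, so the interior equilibrium is stable.

stable coexistence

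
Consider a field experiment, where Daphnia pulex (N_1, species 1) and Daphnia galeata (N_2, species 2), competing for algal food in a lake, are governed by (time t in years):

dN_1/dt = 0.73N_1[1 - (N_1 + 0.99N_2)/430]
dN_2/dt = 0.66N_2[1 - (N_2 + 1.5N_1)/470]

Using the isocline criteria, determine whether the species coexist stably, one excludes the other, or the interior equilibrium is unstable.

Compare the nullcline intercepts: K1/α12 = 430/0.99 = 434 < K2 = 470; K2/α21 = 470/1.5 = 313 < K1 = 430.
Since both are reversed, neither can invade when rare; the interior point is a saddle.

unstable coexistence (outcome depends on initial conditions)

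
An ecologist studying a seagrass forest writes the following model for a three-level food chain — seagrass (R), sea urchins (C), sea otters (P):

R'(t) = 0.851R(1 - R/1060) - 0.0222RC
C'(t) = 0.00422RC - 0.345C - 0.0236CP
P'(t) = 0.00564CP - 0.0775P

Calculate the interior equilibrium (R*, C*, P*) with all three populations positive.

R* ≈ 680, C* ≈ 13.7, P* ≈ 107

From dP/dt = 0: 0.00564C* = 0.0775, so C* = 13.7.
From dR/dt = 0: 0.851(1 - R*/1060) = 0.0222·13.7, giving R* = 1060·(1 - 0.358) = 680.
From dC/dt = 0: 0.00422·680 - 0.345 = 0.0236P*, so P* = 2.52/0.0236 = 107.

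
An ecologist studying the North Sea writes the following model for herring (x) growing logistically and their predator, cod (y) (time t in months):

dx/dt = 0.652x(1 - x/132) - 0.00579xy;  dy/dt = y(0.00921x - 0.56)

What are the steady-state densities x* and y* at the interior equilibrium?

x* ≈ 60.8, y* ≈ 60.7

From dy/dt = 0 with y > 0: 0.00921x* = 0.56, so x* = 60.8.
Substitute into dx/dt = 0: 0.652(1 - 60.8/132) = 0.00579y*.
The bracket is 0.539, giving y* = 0.352/0.00579 = 60.7.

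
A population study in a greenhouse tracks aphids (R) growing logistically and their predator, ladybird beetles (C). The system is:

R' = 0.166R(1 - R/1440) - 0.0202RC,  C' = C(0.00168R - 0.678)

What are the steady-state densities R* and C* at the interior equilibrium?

From dC/dt = 0 with C > 0: 0.00168R* = 0.678, so R* = 404.
Substitute into dR/dt = 0: 0.166(1 - 404/1440) = 0.0202C*.
The bracket is 0.72, giving C* = 0.119/0.0202 = 5.91.

R* ≈ 404, C* ≈ 5.91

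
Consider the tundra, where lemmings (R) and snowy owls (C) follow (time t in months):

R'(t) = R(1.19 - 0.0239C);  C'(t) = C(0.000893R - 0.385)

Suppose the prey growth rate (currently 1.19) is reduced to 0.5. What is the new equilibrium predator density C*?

C* ≈ 20.9

At the interior fixed point, setting dR/dt = 0 with R > 0 fixes C* = (prey growth rate)/(RC coefficient) — independent of the other coefficients.
With the change, C* = 0.5/0.0239 = 20.9; it falls from 49.8.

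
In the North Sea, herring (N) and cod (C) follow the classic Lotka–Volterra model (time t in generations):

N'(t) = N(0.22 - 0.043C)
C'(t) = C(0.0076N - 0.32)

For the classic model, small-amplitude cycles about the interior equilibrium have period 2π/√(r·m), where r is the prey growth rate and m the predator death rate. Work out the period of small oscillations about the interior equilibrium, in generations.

T ≈ 23.7 generations

Here r = 0.22 and m = 0.32, so r·m = 0.0704.
ω = √0.0704 = 0.265 per generation, hence T = 2π/ω ≈ 23.7 generations.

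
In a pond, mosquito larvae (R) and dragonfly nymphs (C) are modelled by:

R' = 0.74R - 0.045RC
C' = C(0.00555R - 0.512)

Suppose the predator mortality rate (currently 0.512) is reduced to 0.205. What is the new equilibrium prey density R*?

R* ≈ 36.9

At the interior fixed point, setting dC/dt = 0 with C > 0 fixes R* = (predator death rate)/(RC coefficient) — independent of the other coefficients.
With the change, R* = 0.205/0.00555 = 36.9; it falls from 92.3.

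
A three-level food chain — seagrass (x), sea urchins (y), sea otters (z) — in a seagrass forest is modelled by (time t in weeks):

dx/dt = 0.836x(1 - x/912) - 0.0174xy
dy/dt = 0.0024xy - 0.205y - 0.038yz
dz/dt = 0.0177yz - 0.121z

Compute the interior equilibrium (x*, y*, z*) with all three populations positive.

From dz/dt = 0: 0.0177y* = 0.121, so y* = 6.84.
From dx/dt = 0: 0.836(1 - x*/912) = 0.0174·6.84, giving x* = 912·(1 - 0.142) = 782.
From dy/dt = 0: 0.0024·782 - 0.205 = 0.038z*, so z* = 1.67/0.038 = 44.

x* ≈ 782, y* ≈ 6.84, z* ≈ 44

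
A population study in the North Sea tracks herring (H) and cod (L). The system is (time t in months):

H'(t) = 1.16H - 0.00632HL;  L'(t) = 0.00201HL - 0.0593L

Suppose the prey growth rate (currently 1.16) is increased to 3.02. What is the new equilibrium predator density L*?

At the interior fixed point, setting dH/dt = 0 with H > 0 fixes L* = (prey growth rate)/(HL coefficient) — independent of the other coefficients.
With the change, L* = 3.02/0.00632 = 478; it rises from 184.

L* ≈ 478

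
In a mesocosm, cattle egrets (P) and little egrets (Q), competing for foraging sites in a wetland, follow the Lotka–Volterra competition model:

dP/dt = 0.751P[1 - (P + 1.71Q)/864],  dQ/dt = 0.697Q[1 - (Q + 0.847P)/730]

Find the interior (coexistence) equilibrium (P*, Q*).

Setting both brackets to zero gives the nullclines P + 1.71Q = 864 and 0.847P + Q = 730.
Substituting Q = 730 - 0.847P into the first: P(1 - 1.71·0.847) = 864 - 1.71·730.
So P* = -384/-0.448 = 857, and then Q* = 730 - 0.847·857 = 4.03.

P* ≈ 857, Q* ≈ 4.03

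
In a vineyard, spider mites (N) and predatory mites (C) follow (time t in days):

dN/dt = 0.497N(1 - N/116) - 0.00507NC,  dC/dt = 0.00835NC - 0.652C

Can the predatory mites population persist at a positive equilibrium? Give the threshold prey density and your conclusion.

The predator equation gives dC/dt > 0 only when N > 0.652/0.00835 = 78.1.
Without the predator, N → K = 116. Since 116 > 78.1, the predator can invade and persist.

Threshold N = 78.1; K > 78.1, so yes, the predator persists.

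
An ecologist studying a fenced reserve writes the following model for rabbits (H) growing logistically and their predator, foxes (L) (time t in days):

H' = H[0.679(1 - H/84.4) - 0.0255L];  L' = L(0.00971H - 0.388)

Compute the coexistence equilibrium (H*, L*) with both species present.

H* ≈ 40, L* ≈ 14

From dL/dt = 0 with L > 0: 0.00971H* = 0.388, so H* = 40.
Substitute into dH/dt = 0: 0.679(1 - 40/84.4) = 0.0255L*.
The bracket is 0.527, giving L* = 0.358/0.0255 = 14.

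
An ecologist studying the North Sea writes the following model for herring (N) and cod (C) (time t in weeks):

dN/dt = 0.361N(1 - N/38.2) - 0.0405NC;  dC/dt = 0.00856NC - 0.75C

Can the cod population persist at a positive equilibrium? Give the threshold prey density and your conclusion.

The predator equation gives dC/dt > 0 only when N > 0.75/0.00856 = 87.6.
Without the predator, N → K = 38.2. Since 38.2 < 87.6, the predator cannot invade.

Threshold N = 87.6; K < 87.6, so no, the predator goes extinct.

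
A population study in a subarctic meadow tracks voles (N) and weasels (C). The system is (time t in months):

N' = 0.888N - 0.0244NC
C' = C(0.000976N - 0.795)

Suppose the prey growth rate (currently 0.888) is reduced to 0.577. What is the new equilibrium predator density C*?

At the interior fixed point, setting dN/dt = 0 with N > 0 fixes C* = (prey growth rate)/(NC coefficient) — independent of the other coefficients.
With the change, C* = 0.577/0.0244 = 23.6; it falls from 36.4.

C* ≈ 23.6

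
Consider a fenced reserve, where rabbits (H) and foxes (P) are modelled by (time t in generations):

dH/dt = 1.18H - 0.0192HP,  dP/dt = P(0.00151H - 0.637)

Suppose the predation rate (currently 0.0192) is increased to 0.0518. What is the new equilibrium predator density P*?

At the interior fixed point, setting dH/dt = 0 with H > 0 fixes P* = (prey growth rate)/(HP coefficient) — independent of the other coefficients.
With the change, P* = 1.18/0.0518 = 22.8; it falls from 61.5.

P* ≈ 22.8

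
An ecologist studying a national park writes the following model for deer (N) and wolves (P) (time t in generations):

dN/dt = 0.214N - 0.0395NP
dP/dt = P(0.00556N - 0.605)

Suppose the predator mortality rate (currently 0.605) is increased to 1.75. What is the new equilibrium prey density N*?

At the interior fixed point, setting dP/dt = 0 with P > 0 fixes N* = (predator death rate)/(NP coefficient) — independent of the other coefficients.
With the change, N* = 1.75/0.00556 = 315; it rises from 109.

N* ≈ 315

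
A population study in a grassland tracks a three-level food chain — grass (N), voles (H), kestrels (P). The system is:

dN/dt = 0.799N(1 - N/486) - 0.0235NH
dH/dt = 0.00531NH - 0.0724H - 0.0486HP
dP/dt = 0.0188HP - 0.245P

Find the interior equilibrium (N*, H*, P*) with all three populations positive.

From dP/dt = 0: 0.0188H* = 0.245, so H* = 13.
From dN/dt = 0: 0.799(1 - N*/486) = 0.0235·13, giving N* = 486·(1 - 0.383) = 300.
From dH/dt = 0: 0.00531·300 - 0.0724 = 0.0486P*, so P* = 1.52/0.0486 = 31.3.

N* ≈ 300, H* ≈ 13, P* ≈ 31.3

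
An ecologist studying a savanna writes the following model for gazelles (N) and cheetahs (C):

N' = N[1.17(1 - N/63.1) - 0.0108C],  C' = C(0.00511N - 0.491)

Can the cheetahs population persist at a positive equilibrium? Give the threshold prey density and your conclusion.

Threshold N = 96.1; K < 96.1, so no, the predator goes extinct.

The predator equation gives dC/dt > 0 only when N > 0.491/0.00511 = 96.1.
Without the predator, N → K = 63.1. Since 63.1 < 96.1, the predator cannot invade.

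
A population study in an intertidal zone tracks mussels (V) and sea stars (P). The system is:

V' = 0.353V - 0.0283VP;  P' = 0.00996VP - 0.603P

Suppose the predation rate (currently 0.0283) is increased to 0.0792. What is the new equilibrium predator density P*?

P* ≈ 4.46

At the interior fixed point, setting dV/dt = 0 with V > 0 fixes P* = (prey growth rate)/(VP coefficient) — independent of the other coefficients.
With the change, P* = 0.353/0.0792 = 4.46; it falls from 12.5.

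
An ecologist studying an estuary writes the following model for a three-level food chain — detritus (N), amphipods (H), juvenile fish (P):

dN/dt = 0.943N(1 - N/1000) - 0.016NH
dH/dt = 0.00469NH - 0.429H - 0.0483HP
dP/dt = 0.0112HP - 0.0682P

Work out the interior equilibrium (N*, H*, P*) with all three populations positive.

From dP/dt = 0: 0.0112H* = 0.0682, so H* = 6.09.
From dN/dt = 0: 0.943(1 - N*/1000) = 0.016·6.09, giving N* = 1000·(1 - 0.103) = 897.
From dH/dt = 0: 0.00469·897 - 0.429 = 0.0483P*, so P* = 3.78/0.0483 = 78.2.

N* ≈ 897, H* ≈ 6.09, P* ≈ 78.2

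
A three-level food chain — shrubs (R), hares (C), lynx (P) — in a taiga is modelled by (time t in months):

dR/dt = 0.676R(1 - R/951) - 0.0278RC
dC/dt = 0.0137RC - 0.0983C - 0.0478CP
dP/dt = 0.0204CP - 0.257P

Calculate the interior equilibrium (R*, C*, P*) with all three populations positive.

From dP/dt = 0: 0.0204C* = 0.257, so C* = 12.6.
From dR/dt = 0: 0.676(1 - R*/951) = 0.0278·12.6, giving R* = 951·(1 - 0.518) = 458.
From dC/dt = 0: 0.0137·458 - 0.0983 = 0.0478P*, so P* = 6.18/0.0478 = 129.

R* ≈ 458, C* ≈ 12.6, P* ≈ 129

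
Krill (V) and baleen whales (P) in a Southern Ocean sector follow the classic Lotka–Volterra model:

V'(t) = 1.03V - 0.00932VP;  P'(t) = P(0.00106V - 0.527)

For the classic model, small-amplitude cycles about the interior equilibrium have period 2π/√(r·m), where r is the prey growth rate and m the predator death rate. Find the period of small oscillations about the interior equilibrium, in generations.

Here r = 1.03 and m = 0.527, so r·m = 0.543.
ω = √0.543 = 0.737 per generation, hence T = 2π/ω ≈ 8.53 generations.

T ≈ 8.53 generations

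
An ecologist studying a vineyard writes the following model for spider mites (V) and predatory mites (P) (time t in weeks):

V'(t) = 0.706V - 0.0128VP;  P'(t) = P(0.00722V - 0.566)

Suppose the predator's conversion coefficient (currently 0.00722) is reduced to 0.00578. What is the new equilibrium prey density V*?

At the interior fixed point, setting dP/dt = 0 with P > 0 fixes V* = (predator death rate)/(VP coefficient) — independent of the other coefficients.
With the change, V* = 0.566/0.00578 = 97.9; it rises from 78.4.

V* ≈ 97.9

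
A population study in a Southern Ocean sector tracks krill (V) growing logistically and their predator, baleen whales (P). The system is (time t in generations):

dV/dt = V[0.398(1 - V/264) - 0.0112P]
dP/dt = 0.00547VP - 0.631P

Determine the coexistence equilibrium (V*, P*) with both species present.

V* ≈ 115, P* ≈ 20

From dP/dt = 0 with P > 0: 0.00547V* = 0.631, so V* = 115.
Substitute into dV/dt = 0: 0.398(1 - 115/264) = 0.0112P*.
The bracket is 0.563, giving P* = 0.224/0.0112 = 20.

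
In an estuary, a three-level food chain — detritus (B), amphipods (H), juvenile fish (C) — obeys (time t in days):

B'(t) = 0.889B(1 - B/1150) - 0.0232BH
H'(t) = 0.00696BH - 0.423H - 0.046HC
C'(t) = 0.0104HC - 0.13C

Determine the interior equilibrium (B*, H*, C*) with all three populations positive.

From dC/dt = 0: 0.0104H* = 0.13, so H* = 12.5.
From dB/dt = 0: 0.889(1 - B*/1150) = 0.0232·12.5, giving B* = 1150·(1 - 0.326) = 775.
From dH/dt = 0: 0.00696·775 - 0.423 = 0.046C*, so C* = 4.97/0.046 = 108.

B* ≈ 775, H* ≈ 12.5, C* ≈ 108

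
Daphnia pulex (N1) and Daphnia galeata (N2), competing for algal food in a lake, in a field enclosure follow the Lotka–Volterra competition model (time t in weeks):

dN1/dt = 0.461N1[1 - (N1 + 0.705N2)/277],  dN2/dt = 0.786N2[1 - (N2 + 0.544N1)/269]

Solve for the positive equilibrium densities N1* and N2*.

N1* ≈ 142, N2* ≈ 192

Setting both brackets to zero gives the nullclines N1 + 0.705N2 = 277 and 0.544N1 + N2 = 269.
Substituting N2 = 269 - 0.544N1 into the first: N1(1 - 0.705·0.544) = 277 - 0.705·269.
So N1* = 87.4/0.616 = 142, and then N2* = 269 - 0.544·142 = 192.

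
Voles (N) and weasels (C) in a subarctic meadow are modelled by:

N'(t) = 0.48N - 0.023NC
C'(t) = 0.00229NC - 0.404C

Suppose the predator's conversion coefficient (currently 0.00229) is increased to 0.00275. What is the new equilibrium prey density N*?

At the interior fixed point, setting dC/dt = 0 with C > 0 fixes N* = (predator death rate)/(NC coefficient) — independent of the other coefficients.
With the change, N* = 0.404/0.00275 = 147; it falls from 176.

N* ≈ 147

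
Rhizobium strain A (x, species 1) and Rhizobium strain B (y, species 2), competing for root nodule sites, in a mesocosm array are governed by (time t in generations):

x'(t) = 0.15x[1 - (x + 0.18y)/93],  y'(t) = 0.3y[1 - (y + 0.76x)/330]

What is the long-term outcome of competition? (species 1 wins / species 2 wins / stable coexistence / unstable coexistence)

stable coexistence

Compare the nullcline intercepts: K1/α12 = 93/0.18 = 517 > K2 = 330; K2/α21 = 330/0.76 = 434 > K1 = 93.
Since both inequalities hold, each species can invade when rare, so the interior equilibrium is stable.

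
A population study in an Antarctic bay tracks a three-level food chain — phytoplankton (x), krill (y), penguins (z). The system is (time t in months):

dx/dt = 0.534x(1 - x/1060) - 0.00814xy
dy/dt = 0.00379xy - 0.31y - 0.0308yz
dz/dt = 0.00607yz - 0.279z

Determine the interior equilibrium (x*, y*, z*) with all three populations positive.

x* ≈ 317, y* ≈ 46, z* ≈ 29

From dz/dt = 0: 0.00607y* = 0.279, so y* = 46.
From dx/dt = 0: 0.534(1 - x*/1060) = 0.00814·46, giving x* = 1060·(1 - 0.701) = 317.
From dy/dt = 0: 0.00379·317 - 0.31 = 0.0308z*, so z* = 0.893/0.0308 = 29.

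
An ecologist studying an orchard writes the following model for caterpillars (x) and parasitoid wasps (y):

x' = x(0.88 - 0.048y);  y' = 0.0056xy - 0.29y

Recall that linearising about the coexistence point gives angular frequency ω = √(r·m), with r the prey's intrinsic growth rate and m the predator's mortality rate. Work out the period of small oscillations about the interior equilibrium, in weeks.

Here r = 0.88 and m = 0.29, so r·m = 0.255.
ω = √0.255 = 0.505 per week, hence T = 2π/ω ≈ 12.4 weeks.

T ≈ 12.4 weeks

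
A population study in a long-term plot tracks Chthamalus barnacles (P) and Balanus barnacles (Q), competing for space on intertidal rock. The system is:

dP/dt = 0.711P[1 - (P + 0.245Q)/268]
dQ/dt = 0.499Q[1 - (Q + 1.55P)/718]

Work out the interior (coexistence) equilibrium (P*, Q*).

P* ≈ 148, Q* ≈ 488

Setting both brackets to zero gives the nullclines P + 0.245Q = 268 and 1.55P + Q = 718.
Substituting Q = 718 - 1.55P into the first: P(1 - 0.245·1.55) = 268 - 0.245·718.
So P* = 92.1/0.62 = 148, and then Q* = 718 - 1.55·148 = 488.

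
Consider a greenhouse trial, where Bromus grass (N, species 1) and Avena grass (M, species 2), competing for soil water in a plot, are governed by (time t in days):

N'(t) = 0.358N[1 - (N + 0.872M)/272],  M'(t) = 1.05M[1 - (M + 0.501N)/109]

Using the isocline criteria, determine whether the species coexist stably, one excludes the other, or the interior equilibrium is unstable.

species 1 excludes species 2

Compare the nullcline intercepts: K1/α12 = 272/0.872 = 312 > K2 = 109; K2/α21 = 109/0.501 = 218 < K1 = 272.
Since the inequalities point opposite ways, species 1 can invade but species 2 cannot.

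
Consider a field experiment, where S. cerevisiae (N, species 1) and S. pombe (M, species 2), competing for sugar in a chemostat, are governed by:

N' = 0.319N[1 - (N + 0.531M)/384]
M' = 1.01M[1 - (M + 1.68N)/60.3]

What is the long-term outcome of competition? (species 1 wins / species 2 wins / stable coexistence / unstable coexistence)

species 1 excludes species 2

Compare the nullcline intercepts: K1/α12 = 384/0.531 = 723 > K2 = 60.3; K2/α21 = 60.3/1.68 = 35.9 < K1 = 384.
Since the inequalities point opposite ways, species 1 can invade but species 2 cannot.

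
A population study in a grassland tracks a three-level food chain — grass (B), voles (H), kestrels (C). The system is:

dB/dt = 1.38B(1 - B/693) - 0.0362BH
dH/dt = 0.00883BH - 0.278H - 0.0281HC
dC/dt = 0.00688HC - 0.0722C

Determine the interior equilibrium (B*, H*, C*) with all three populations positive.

From dC/dt = 0: 0.00688H* = 0.0722, so H* = 10.5.
From dB/dt = 0: 1.38(1 - B*/693) = 0.0362·10.5, giving B* = 693·(1 - 0.275) = 502.
From dH/dt = 0: 0.00883·502 - 0.278 = 0.0281C*, so C* = 4.16/0.0281 = 148.

B* ≈ 502, H* ≈ 10.5, C* ≈ 148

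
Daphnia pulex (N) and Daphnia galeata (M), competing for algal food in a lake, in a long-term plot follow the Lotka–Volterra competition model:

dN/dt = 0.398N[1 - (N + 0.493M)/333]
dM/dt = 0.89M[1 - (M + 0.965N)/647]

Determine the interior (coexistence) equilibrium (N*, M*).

Setting both brackets to zero gives the nullclines N + 0.493M = 333 and 0.965N + M = 647.
Substituting M = 647 - 0.965N into the first: N(1 - 0.493·0.965) = 333 - 0.493·647.
So N* = 14/0.524 = 26.8, and then M* = 647 - 0.965·26.8 = 621.

N* ≈ 26.8, M* ≈ 621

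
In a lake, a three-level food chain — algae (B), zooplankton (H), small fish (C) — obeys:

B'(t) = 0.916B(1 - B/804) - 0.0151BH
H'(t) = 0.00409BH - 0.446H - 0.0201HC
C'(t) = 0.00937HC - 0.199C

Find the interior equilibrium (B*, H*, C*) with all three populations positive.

B* ≈ 523, H* ≈ 21.2, C* ≈ 84.1

From dC/dt = 0: 0.00937H* = 0.199, so H* = 21.2.
From dB/dt = 0: 0.916(1 - B*/804) = 0.0151·21.2, giving B* = 804·(1 - 0.35) = 523.
From dH/dt = 0: 0.00409·523 - 0.446 = 0.0201C*, so C* = 1.69/0.0201 = 84.1.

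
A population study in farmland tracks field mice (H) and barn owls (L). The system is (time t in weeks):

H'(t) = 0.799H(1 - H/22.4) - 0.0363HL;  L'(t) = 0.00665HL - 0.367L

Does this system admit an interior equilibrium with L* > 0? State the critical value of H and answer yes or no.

Threshold H = 55.2; K < 55.2, so no, the predator goes extinct.

The predator equation gives dL/dt > 0 only when H > 0.367/0.00665 = 55.2.
Without the predator, H → K = 22.4. Since 22.4 < 55.2, the predator cannot invade.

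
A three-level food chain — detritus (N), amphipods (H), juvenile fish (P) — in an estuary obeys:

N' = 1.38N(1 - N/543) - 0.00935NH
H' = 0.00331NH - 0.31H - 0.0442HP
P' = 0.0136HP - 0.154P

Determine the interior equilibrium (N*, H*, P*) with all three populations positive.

N* ≈ 501, H* ≈ 11.3, P* ≈ 30.5

From dP/dt = 0: 0.0136H* = 0.154, so H* = 11.3.
From dN/dt = 0: 1.38(1 - N*/543) = 0.00935·11.3, giving N* = 543·(1 - 0.0767) = 501.
From dH/dt = 0: 0.00331·501 - 0.31 = 0.0442P*, so P* = 1.35/0.0442 = 30.5.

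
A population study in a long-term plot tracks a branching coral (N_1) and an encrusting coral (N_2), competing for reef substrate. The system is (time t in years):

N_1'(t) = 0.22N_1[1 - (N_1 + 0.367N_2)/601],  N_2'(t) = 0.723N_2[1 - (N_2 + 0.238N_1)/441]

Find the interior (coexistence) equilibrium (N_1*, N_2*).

Setting both brackets to zero gives the nullclines N_1 + 0.367N_2 = 601 and 0.238N_1 + N_2 = 441.
Substituting N_2 = 441 - 0.238N_1 into the first: N_1(1 - 0.367·0.238) = 601 - 0.367·441.
So N_1* = 439/0.913 = 481, and then N_2* = 441 - 0.238·481 = 326.

N_1* ≈ 481, N_2* ≈ 326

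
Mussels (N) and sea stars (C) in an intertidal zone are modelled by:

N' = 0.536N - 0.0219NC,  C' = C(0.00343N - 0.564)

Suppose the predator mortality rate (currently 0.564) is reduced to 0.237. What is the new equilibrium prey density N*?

At the interior fixed point, setting dC/dt = 0 with C > 0 fixes N* = (predator death rate)/(NC coefficient) — independent of the other coefficients.
With the change, N* = 0.237/0.00343 = 69.1; it falls from 164.

N* ≈ 69.1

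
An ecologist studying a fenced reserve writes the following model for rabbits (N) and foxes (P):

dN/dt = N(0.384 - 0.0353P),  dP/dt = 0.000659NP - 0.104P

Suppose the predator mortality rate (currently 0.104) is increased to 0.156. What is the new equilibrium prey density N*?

N* ≈ 237

At the interior fixed point, setting dP/dt = 0 with P > 0 fixes N* = (predator death rate)/(NP coefficient) — independent of the other coefficients.
With the change, N* = 0.156/0.000659 = 237; it rises from 158.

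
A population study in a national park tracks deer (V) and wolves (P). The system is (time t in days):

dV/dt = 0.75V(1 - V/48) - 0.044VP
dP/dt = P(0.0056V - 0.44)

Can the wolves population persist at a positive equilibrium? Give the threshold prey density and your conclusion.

Threshold V = 78.6; K < 78.6, so no, the predator goes extinct.

The predator equation gives dP/dt > 0 only when V > 0.44/0.0056 = 78.6.
Without the predator, V → K = 48. Since 48 < 78.6, the predator cannot invade.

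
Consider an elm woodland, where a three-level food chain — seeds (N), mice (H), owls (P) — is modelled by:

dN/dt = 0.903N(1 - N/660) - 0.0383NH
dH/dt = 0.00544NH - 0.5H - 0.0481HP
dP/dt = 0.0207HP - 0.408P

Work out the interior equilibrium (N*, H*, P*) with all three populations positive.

From dP/dt = 0: 0.0207H* = 0.408, so H* = 19.7.
From dN/dt = 0: 0.903(1 - N*/660) = 0.0383·19.7, giving N* = 660·(1 - 0.836) = 108.
From dH/dt = 0: 0.00544·108 - 0.5 = 0.0481P*, so P* = 0.0889/0.0481 = 1.85.

N* ≈ 108, H* ≈ 19.7, P* ≈ 1.85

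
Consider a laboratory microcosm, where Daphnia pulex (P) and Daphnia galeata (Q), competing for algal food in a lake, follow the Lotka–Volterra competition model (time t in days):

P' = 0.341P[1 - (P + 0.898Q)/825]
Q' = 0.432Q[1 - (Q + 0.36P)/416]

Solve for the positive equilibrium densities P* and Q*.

P* ≈ 667, Q* ≈ 176

Setting both brackets to zero gives the nullclines P + 0.898Q = 825 and 0.36P + Q = 416.
Substituting Q = 416 - 0.36P into the first: P(1 - 0.898·0.36) = 825 - 0.898·416.
So P* = 451/0.677 = 667, and then Q* = 416 - 0.36·667 = 176.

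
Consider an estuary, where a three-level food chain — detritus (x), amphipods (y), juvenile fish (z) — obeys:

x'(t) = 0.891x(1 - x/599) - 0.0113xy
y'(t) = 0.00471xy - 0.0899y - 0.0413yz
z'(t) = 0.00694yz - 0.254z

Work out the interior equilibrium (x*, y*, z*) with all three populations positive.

x* ≈ 321, y* ≈ 36.6, z* ≈ 34.4

From dz/dt = 0: 0.00694y* = 0.254, so y* = 36.6.
From dx/dt = 0: 0.891(1 - x*/599) = 0.0113·36.6, giving x* = 599·(1 - 0.464) = 321.
From dy/dt = 0: 0.00471·321 - 0.0899 = 0.0413z*, so z* = 1.42/0.0413 = 34.4.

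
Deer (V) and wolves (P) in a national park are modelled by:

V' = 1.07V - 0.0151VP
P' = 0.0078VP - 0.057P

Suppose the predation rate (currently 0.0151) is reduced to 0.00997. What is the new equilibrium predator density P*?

At the interior fixed point, setting dV/dt = 0 with V > 0 fixes P* = (prey growth rate)/(VP coefficient) — independent of the other coefficients.
With the change, P* = 1.07/0.00997 = 107; it rises from 70.9.

P* ≈ 107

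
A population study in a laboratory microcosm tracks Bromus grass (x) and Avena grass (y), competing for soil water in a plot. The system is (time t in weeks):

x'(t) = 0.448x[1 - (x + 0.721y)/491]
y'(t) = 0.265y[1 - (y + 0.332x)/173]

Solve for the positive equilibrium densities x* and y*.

Setting both brackets to zero gives the nullclines x + 0.721y = 491 and 0.332x + y = 173.
Substituting y = 173 - 0.332x into the first: x(1 - 0.721·0.332) = 491 - 0.721·173.
So x* = 366/0.761 = 482, and then y* = 173 - 0.332·482 = 13.1.

x* ≈ 482, y* ≈ 13.1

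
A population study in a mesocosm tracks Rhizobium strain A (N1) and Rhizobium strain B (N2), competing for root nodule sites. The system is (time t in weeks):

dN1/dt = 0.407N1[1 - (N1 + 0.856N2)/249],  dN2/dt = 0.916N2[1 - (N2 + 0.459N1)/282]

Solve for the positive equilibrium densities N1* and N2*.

N1* ≈ 12.5, N2* ≈ 276

Setting both brackets to zero gives the nullclines N1 + 0.856N2 = 249 and 0.459N1 + N2 = 282.
Substituting N2 = 282 - 0.459N1 into the first: N1(1 - 0.856·0.459) = 249 - 0.856·282.
So N1* = 7.61/0.607 = 12.5, and then N2* = 282 - 0.459·12.5 = 276.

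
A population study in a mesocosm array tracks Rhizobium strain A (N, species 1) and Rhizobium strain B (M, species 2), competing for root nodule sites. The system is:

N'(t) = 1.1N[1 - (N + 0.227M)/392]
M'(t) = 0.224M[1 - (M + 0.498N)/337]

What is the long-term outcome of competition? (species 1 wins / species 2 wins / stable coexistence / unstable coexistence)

stable coexistence

Compare the nullcline intercepts: K1/α12 = 392/0.227 = 1730 > K2 = 337; K2/α21 = 337/0.498 = 677 > K1 = 392.
Since both inequalities hold, each species can invade when rare, so the interior equilibrium is stable.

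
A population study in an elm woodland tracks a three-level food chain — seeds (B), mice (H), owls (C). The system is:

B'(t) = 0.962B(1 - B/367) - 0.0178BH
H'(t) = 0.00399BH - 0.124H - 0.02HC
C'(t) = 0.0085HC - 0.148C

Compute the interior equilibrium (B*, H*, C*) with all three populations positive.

From dC/dt = 0: 0.0085H* = 0.148, so H* = 17.4.
From dB/dt = 0: 0.962(1 - B*/367) = 0.0178·17.4, giving B* = 367·(1 - 0.322) = 249.
From dH/dt = 0: 0.00399·249 - 0.124 = 0.02C*, so C* = 0.869/0.02 = 43.4.

B* ≈ 249, H* ≈ 17.4, C* ≈ 43.4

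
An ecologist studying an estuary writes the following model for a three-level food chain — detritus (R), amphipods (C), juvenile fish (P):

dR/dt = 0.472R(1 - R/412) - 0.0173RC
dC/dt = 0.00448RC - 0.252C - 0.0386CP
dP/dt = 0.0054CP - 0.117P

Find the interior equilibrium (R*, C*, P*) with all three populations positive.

From dP/dt = 0: 0.0054C* = 0.117, so C* = 21.7.
From dR/dt = 0: 0.472(1 - R*/412) = 0.0173·21.7, giving R* = 412·(1 - 0.794) = 84.8.
From dC/dt = 0: 0.00448·84.8 - 0.252 = 0.0386P*, so P* = 0.128/0.0386 = 3.32.

R* ≈ 84.8, C* ≈ 21.7, P* ≈ 3.32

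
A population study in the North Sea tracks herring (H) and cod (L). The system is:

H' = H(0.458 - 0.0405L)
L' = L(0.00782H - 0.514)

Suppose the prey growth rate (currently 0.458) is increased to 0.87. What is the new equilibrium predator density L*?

At the interior fixed point, setting dH/dt = 0 with H > 0 fixes L* = (prey growth rate)/(HL coefficient) — independent of the other coefficients.
With the change, L* = 0.87/0.0405 = 21.5; it rises from 11.3.

L* ≈ 21.5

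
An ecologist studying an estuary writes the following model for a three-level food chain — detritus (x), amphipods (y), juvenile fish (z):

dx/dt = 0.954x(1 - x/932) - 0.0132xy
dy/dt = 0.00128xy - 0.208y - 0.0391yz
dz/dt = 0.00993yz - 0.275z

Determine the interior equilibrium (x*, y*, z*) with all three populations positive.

x* ≈ 575, y* ≈ 27.7, z* ≈ 13.5

From dz/dt = 0: 0.00993y* = 0.275, so y* = 27.7.
From dx/dt = 0: 0.954(1 - x*/932) = 0.0132·27.7, giving x* = 932·(1 - 0.383) = 575.
From dy/dt = 0: 0.00128·575 - 0.208 = 0.0391z*, so z* = 0.528/0.0391 = 13.5.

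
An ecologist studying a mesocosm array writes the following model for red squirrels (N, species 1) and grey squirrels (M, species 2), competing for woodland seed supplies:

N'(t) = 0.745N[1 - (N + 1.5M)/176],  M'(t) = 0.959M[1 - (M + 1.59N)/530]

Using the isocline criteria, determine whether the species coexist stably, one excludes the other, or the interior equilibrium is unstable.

species 2 excludes species 1

Compare the nullcline intercepts: K1/α12 = 176/1.5 = 117 < K2 = 530; K2/α21 = 530/1.59 = 333 > K1 = 176.
Since the inequalities point opposite ways, species 2 can invade but species 1 cannot.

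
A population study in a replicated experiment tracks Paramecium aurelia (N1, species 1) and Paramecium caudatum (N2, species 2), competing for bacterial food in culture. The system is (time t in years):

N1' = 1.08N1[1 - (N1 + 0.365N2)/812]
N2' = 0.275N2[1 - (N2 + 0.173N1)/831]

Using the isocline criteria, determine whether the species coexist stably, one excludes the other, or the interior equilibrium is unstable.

stable coexistence

Compare the nullcline intercepts: K1/α12 = 812/0.365 = 2220 > K2 = 831; K2/α21 = 831/0.173 = 4800 > K1 = 812.
Since both inequalities hold, each species can invade when rare, so the interior equilibrium is stable.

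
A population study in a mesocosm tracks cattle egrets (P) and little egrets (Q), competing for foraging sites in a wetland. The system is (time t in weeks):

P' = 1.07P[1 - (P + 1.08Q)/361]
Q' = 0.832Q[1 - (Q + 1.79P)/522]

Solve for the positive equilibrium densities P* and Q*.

P* ≈ 217, Q* ≈ 133

Setting both brackets to zero gives the nullclines P + 1.08Q = 361 and 1.79P + Q = 522.
Substituting Q = 522 - 1.79P into the first: P(1 - 1.08·1.79) = 361 - 1.08·522.
So P* = -203/-0.933 = 217, and then Q* = 522 - 1.79·217 = 133.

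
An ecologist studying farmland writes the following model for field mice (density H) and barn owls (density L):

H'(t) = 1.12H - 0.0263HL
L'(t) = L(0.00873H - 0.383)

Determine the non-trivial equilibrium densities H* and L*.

Set dL/dt = 0 with L > 0: 0.00873H - 0.383 = 0, so H* = 0.383/0.00873 = 43.9.
Set dH/dt = 0 with H > 0: 1.12 - 0.0263L = 0, so L* = 1.12/0.0263 = 42.6.

H* ≈ 43.9, L* ≈ 42.6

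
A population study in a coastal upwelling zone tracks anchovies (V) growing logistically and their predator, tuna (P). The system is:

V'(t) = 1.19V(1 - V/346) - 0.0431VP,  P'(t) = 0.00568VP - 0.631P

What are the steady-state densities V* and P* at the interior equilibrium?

V* ≈ 111, P* ≈ 18.7

From dP/dt = 0 with P > 0: 0.00568V* = 0.631, so V* = 111.
Substitute into dV/dt = 0: 1.19(1 - 111/346) = 0.0431P*.
The bracket is 0.679, giving P* = 0.808/0.0431 = 18.7.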